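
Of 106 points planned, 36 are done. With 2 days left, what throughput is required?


Formula: Required rate = Remaining points / Days left
Remaining = 106 - 36 = 70 points
Required rate = 70 / 2 = 35.0 points/day

35.0 points/day


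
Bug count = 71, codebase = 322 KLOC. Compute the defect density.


Defect density = defects / KLOC
Defect density = 71 / 322
Defect density = 0.22 defects/KLOC

0.22 defects/KLOC


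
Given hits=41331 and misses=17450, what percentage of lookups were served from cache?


Formula: hit rate = hits / (hits + misses) * 100
hit rate = 41331 / (41331 + 17450) * 100
hit rate = 41331 / 58781 * 100
hit rate = 70.31%

70.31%


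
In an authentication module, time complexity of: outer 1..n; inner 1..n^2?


Reasoning: n times n^2
Complexity: O(n^3)

O(n^3)


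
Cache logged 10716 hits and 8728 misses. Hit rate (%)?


Formula: hit rate = hits / (hits + misses) * 100
hit rate = 10716 / (10716 + 8728) * 100
hit rate = 10716 / 19444 * 100
hit rate = 55.11%

55.11%


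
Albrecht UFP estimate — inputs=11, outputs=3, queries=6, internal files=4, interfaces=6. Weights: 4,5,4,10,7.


UFP = EI*4 + EO*5 + EQ*4 + ILF*10 + EIF*7
UFP = 11*4 + 3*5 + 6*4 + 4*10 + 6*7
UFP = 44 + 15 + 24 + 40 + 42
UFP = 165

165


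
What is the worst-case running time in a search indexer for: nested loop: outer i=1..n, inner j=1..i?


Reasoning: triangle: n(n+1)/2 ~ n^2/2
Complexity: O(n^2)

O(n^2)


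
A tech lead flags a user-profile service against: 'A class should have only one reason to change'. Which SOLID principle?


This describes the Single Responsibility Principle (SRP)

Single Responsibility Principle (SRP)


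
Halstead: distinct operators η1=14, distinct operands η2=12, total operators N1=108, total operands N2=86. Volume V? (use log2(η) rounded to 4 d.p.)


Formula: V = N * log2(η), where N = N1 + N2 and η = η1 + η2
η = 14 + 12 = 26
N = 108 + 86 = 194
log2(26) ≈ 4.7004
V = 194 * 4.7004 = 911.88

911.88


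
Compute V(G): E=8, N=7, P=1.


Formula: V(G) = E - N + 2P
V(G) = 8 - 7 + 2*1
V(G) = 1 + 2
V(G) = 3

3


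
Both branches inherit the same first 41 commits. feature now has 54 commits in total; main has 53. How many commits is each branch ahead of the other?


Common ancestor: commit #41
feature commits after divergence: 54 - 41 = 13
main commits after divergence: 53 - 41 = 12
feature is 13 commits ahead of main
main is 12 commits ahead of feature

feature ahead: 13, main ahead: 12


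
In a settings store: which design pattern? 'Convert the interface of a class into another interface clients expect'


This matches the Adapter pattern

Adapter


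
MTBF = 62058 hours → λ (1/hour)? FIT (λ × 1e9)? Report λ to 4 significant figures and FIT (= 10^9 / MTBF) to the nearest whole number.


Formula: λ = 1 / MTBF; FIT = λ × 1e9 = 1e9 / MTBF
λ = 1 / 62058 ≈ 1.611e-05 failures/hour
FIT = 1e9 / 62058 ≈ 16114 failures per 1e9 hours (nearest whole number)

λ = 1.611e-05 /h, FIT = 16114


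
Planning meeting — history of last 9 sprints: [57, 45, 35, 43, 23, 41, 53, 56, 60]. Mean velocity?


Formula: Avg velocity = Total points / Number of sprints
Points: [57, 45, 35, 43, 23, 41, 53, 56, 60]
Sum = 57 + 45 + 35 + 43 + 23 + 41 + 53 + 56 + 60 = 413
Avg velocity = 413 / 9 = 45.89 points/sprint

45.89 points/sprint


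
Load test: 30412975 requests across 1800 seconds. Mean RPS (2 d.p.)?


Formula: throughput = requests / seconds
throughput = 30412975 / 1800
throughput = 16896.1 requests/second

16896.1 requests/second


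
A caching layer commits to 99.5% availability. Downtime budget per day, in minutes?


Formula: allowed downtime = period * (100 - SLA) / 100
Period (day) = 1440 minutes
Unavailability fraction = (100 - 99.5) / 100
Allowed downtime = 1440 * (100 - 99.5) / 100
Allowed downtime = 7.2 minutes

7.2 minutes


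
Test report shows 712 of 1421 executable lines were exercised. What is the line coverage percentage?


Coverage = covered / total * 100
Coverage = 712 / 1421 * 100
Coverage = 50.11%

50.11%


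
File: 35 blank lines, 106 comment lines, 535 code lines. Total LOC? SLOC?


Total LOC = blank + comment + code
Total LOC = 35 + 106 + 535 = 676
SLOC (source only) = code = 535

Total LOC: 676, SLOC: 535


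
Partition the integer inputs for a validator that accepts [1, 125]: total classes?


Valid range: [1, 125]
Class 1: x < 1 — invalid
Class 2: 1 ≤ x ≤ 125 — valid
Class 3: x > 125 — invalid
Total equivalence classes: 3

3 equivalence classes


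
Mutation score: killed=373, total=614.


Mutation score = killed / total * 100
Mutation score = 373 / 614 * 100
Mutation score = 60.75%

60.75%


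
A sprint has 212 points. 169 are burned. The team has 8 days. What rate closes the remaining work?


Formula: Required rate = Remaining points / Days left
Remaining = 212 - 169 = 43 points
Required rate = 43 / 8 = 5.38 points/day

5.38 points/day


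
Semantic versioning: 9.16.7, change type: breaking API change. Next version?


Current: 9.16.7
Change category: 'breaking API change' → major bump
SemVer rule: major bump → increment MAJOR, reset MINOR and PATCH to 0
New: 10.0.0

10.0.0


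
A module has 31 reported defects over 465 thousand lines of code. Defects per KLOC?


Defect density = defects / KLOC
Defect density = 31 / 465
Defect density = 0.067 defects/KLOC

0.067 defects/KLOC


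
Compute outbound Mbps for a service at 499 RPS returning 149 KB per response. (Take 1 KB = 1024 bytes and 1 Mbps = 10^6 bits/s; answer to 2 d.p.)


Formula: Mbps = payload_bytes * RPS * 8 / 1e6
Payload per request = 149 KB = 149 * 1024 = 152576 bytes
Total bytes/sec = 152576 * 499 = 76135424
Total bits/sec = 76135424 * 8 = 609083392
Mbps = 609083392 / 1e6 = 609.08

609.08 Mbps


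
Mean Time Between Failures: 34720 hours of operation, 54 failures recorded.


Formula: MTBF = Total operating time / Number of failures
MTBF = 34720 / 54
MTBF = 642.96 hours

642.96 hours


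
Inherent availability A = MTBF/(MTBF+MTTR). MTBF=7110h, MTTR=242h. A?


Availability = MTBF / (MTBF + MTTR)
Availability = 7110 / (7110 + 242)
Availability = 7110 / 7352
Availability = 96.7084%

96.7084%


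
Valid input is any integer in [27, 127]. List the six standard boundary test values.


Range: [27, 127]
Boundaries: just below min, min, min+1, max-1, max, just above max
Values: [26, 27, 28, 126, 127, 128]

[26, 27, 28, 126, 127, 128]


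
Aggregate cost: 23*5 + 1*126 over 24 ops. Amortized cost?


Formula: Amortized cost = Total cost / Operations
Total cost = (23 * 5) + (1 * 126)
Total cost = 115 + 126 = 241
Amortized = 241 / 24 = 10.0417

10.0417


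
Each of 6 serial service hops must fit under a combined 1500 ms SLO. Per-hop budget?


Formula: per_stage = total_budget / stages
per_stage = 1500 / 6
per_stage = 250.0 ms

250.0 ms


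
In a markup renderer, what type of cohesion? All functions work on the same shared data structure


Reasoning: Functions share data
Type: Communicational cohesion

Communicational cohesion


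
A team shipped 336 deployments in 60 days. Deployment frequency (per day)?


Formula: deployments per day = releases / days
= 336 / 60
= 5.6 deploys/day
(equivalently, 39.2 deploys/week)

5.6 deploys/day


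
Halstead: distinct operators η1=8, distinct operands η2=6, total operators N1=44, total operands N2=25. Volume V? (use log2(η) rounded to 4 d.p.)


Formula: V = N * log2(η), where N = N1 + N2 and η = η1 + η2
η = 8 + 6 = 14
N = 44 + 25 = 69
log2(14) ≈ 3.8074
V = 69 * 3.8074 = 262.71

262.71


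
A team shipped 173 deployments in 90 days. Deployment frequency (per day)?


Formula: deployments per day = releases / days
= 173 / 90
= 1.922 deploys/day
(equivalently, 13.46 deploys/week)

1.922 deploys/day


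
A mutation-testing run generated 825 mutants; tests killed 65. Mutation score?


Mutation score = killed / total * 100
Mutation score = 65 / 825 * 100
Mutation score = 7.88%

7.88%


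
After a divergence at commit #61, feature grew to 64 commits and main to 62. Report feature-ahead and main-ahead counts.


Common ancestor: commit #61
feature commits after divergence: 64 - 61 = 3
main commits after divergence: 62 - 61 = 1
feature is 3 commits ahead of main
main is 1 commits ahead of feature

feature ahead: 3, main ahead: 1


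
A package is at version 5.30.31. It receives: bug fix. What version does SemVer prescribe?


Current: 5.30.31
Change category: 'bug fix' → patch bump
SemVer rule: patch bump → increment PATCH (MAJOR and MINOR unchanged)
New: 5.30.32

5.30.32


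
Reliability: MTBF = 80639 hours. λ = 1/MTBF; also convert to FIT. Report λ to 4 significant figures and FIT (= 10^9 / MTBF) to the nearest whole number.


Formula: λ = 1 / MTBF; FIT = λ × 1e9 = 1e9 / MTBF
λ = 1 / 80639 ≈ 1.240e-05 failures/hour
FIT = 1e9 / 80639 ≈ 12401 failures per 1e9 hours (nearest whole number)

λ = 1.240e-05 /h, FIT = 12401


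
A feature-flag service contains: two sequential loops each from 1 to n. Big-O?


Reasoning: sequential dominates: O(n) + O(n) = O(n)
Complexity: O(n)

O(n)


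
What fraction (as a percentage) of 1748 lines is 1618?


Coverage = covered / total * 100
Coverage = 1618 / 1748 * 100
Coverage = 92.56%

92.56%


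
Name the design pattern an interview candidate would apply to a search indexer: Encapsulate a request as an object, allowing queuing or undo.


This matches the Command pattern

Command


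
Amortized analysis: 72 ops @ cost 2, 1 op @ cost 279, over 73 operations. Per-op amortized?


Formula: Amortized cost = Total cost / Operations
Total cost = (72 * 2) + (1 * 279)
Total cost = 144 + 279 = 423
Amortized = 423 / 73 = 5.7945

5.7945


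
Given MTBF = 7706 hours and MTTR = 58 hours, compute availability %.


Availability = MTBF / (MTBF + MTTR)
Availability = 7706 / (7706 + 58)
Availability = 7706 / 7764
Availability = 99.253%

99.253%


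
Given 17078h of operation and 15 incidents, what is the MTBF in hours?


Formula: MTBF = Total operating time / Number of failures
MTBF = 17078 / 15
MTBF = 1138.53 hours

1138.53 hours


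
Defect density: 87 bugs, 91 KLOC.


Defect density = defects / KLOC
Defect density = 87 / 91
Defect density = 0.956 defects/KLOC

0.956 defects/KLOC


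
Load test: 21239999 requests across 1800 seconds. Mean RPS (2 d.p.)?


Formula: throughput = requests / seconds
throughput = 21239999 / 1800
throughput = 11800.0 requests/second

11800.0 requests/second


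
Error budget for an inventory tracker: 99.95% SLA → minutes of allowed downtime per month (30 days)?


Formula: allowed downtime = period * (100 - SLA) / 100
Period (month (30 days)) = 43200 minutes
Unavailability fraction = (100 - 99.95) / 100
Allowed downtime = 43200 * (100 - 99.95) / 100
Allowed downtime = 21.6 minutes

21.6 minutes


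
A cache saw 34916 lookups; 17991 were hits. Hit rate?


Formula: hit rate = hits / (hits + misses) * 100
hit rate = 17991 / (17991 + 16925) * 100
hit rate = 17991 / 34916 * 100
hit rate = 51.53%

51.53%


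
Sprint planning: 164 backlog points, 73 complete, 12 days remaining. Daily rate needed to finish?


Formula: Required rate = Remaining points / Days left
Remaining = 164 - 73 = 91 points
Required rate = 91 / 12 = 7.58 points/day

7.58 points/day


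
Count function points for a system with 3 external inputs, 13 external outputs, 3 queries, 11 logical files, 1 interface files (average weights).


UFP = EI*4 + EO*5 + EQ*4 + ILF*10 + EIF*7
UFP = 3*4 + 13*5 + 3*4 + 11*10 + 1*7
UFP = 12 + 65 + 12 + 110 + 7
UFP = 206

206


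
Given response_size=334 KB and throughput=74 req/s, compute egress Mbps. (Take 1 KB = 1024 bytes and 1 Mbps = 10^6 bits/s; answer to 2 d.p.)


Formula: Mbps = payload_bytes * RPS * 8 / 1e6
Payload per request = 334 KB = 334 * 1024 = 342016 bytes
Total bytes/sec = 342016 * 74 = 25309184
Total bits/sec = 25309184 * 8 = 202473472
Mbps = 202473472 / 1e6 = 202.47

202.47 Mbps


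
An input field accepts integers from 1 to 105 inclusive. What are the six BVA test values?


Range: [1, 105]
Boundaries: just below min, min, min+1, max-1, max, just above max
Values: [0, 1, 2, 104, 105, 106]

[0, 1, 2, 104, 105, 106]


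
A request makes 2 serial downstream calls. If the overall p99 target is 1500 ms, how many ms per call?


Formula: per_stage = total_budget / stages
per_stage = 1500 / 2
per_stage = 750.0 ms

750.0 ms


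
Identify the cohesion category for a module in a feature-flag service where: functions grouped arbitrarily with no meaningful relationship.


Reasoning: Worst: random grouping
Type: Coincidental cohesion

Coincidental cohesion


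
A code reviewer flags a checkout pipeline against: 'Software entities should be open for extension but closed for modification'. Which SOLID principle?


This describes the Open/Closed Principle (OCP)

Open/Closed Principle (OCP)


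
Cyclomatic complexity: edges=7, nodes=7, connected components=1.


Formula: V(G) = E - N + 2P
V(G) = 7 - 7 + 2*1
V(G) = 0 + 2
V(G) = 2

2


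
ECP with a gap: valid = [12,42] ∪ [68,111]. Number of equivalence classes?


Valid ranges: [12,42] and [68,111]
Class 1: x < 12 — invalid
Class 2: 12 ≤ x ≤ 42 — valid
Class 3: 42 < x < 68 — invalid (gap between ranges)
Class 4: 68 ≤ x ≤ 111 — valid
Class 5: x > 111 — invalid
Total equivalence classes: 5

5 equivalence classes


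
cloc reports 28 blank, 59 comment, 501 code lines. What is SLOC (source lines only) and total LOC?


Total LOC = blank + comment + code
Total LOC = 28 + 59 + 501 = 588
SLOC (source only) = code = 501

Total LOC: 588, SLOC: 501


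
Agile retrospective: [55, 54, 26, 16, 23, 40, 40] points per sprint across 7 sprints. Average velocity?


Formula: Avg velocity = Total points / Number of sprints
Points: [55, 54, 26, 16, 23, 40, 40]
Sum = 55 + 54 + 26 + 16 + 23 + 40 + 40 = 254
Avg velocity = 254 / 7 = 36.29 points/sprint

36.29 points/sprint


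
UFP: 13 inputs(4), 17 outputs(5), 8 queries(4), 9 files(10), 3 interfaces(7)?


UFP = EI*4 + EO*5 + EQ*4 + ILF*10 + EIF*7
UFP = 13*4 + 17*5 + 8*4 + 9*10 + 3*7
UFP = 52 + 85 + 32 + 90 + 21
UFP = 280

280


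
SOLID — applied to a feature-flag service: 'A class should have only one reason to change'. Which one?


This describes the Single Responsibility Principle (SRP)

Single Responsibility Principle (SRP)


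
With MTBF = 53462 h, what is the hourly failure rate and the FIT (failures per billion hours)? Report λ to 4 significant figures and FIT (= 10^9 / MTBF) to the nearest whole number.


Formula: λ = 1 / MTBF; FIT = λ × 1e9 = 1e9 / MTBF
λ = 1 / 53462 ≈ 1.870e-05 failures/hour
FIT = 1e9 / 53462 ≈ 18705 failures per 1e9 hours (nearest whole number)

λ = 1.870e-05 /h, FIT = 18705


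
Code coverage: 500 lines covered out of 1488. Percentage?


Coverage = covered / total * 100
Coverage = 500 / 1488 * 100
Coverage = 33.6%

33.6%


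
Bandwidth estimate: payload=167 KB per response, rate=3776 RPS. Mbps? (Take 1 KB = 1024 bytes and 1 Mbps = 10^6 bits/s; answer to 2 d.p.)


Formula: Mbps = payload_bytes * RPS * 8 / 1e6
Payload per request = 167 KB = 167 * 1024 = 171008 bytes
Total bytes/sec = 171008 * 3776 = 645726208
Total bits/sec = 645726208 * 8 = 5165809664
Mbps = 5165809664 / 1e6 = 5165.81

5165.81 Mbps


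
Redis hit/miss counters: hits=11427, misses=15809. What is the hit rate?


Formula: hit rate = hits / (hits + misses) * 100
hit rate = 11427 / (11427 + 15809) * 100
hit rate = 11427 / 27236 * 100
hit rate = 41.96%

41.96%


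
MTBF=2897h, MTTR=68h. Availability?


Availability = MTBF / (MTBF + MTTR)
Availability = 2897 / (2897 + 68)
Availability = 2897 / 2965
Availability = 97.7066%

97.7066%


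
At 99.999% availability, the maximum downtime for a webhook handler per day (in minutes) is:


Formula: allowed downtime = period * (100 - SLA) / 100
Period (day) = 1440 minutes
Unavailability fraction = (100 - 99.999) / 100
Allowed downtime = 1440 * (100 - 99.999) / 100
Allowed downtime = 0.0144 minutes

0.0144 minutes


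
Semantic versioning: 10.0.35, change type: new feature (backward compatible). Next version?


Current: 10.0.35
Change category: 'new feature (backward compatible)' → minor bump
SemVer rule: minor bump → increment MINOR, reset PATCH to 0 (MAJOR unchanged)
New: 10.1.0

10.1.0


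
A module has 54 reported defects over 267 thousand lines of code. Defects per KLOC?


Defect density = defects / KLOC
Defect density = 54 / 267
Defect density = 0.202 defects/KLOC

0.202 defects/KLOC


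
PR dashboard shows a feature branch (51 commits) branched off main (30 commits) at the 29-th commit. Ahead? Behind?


Common ancestor: commit #29
feature commits after divergence: 51 - 29 = 22
main commits after divergence: 30 - 29 = 1
feature is 22 commits ahead of main
main is 1 commits ahead of feature

feature ahead: 22, main ahead: 1


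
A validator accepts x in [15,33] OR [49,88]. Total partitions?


Valid ranges: [15,33] and [49,88]
Class 1: x < 15 — invalid
Class 2: 15 ≤ x ≤ 33 — valid
Class 3: 33 < x < 49 — invalid (gap between ranges)
Class 4: 49 ≤ x ≤ 88 — valid
Class 5: x > 88 — invalid
Total equivalence classes: 5

5 equivalence classes


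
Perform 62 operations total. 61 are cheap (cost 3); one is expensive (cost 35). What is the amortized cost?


Formula: Amortized cost = Total cost / Operations
Total cost = (61 * 3) + (1 * 35)
Total cost = 183 + 35 = 218
Amortized = 218 / 62 = 3.5161

3.5161


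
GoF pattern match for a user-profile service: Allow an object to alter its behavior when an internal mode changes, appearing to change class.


This matches the State pattern

State


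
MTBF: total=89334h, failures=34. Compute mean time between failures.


Formula: MTBF = Total operating time / Number of failures
MTBF = 89334 / 34
MTBF = 2627.47 hours

2627.47 hours


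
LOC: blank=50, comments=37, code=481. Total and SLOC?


Total LOC = blank + comment + code
Total LOC = 50 + 37 + 481 = 568
SLOC (source only) = code = 481

Total LOC: 568, SLOC: 481


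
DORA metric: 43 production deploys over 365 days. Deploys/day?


Formula: deployments per day = releases / days
= 43 / 365
= 0.118 deploys/day
(equivalently, 0.82 deploys/week)

0.118 deploys/day


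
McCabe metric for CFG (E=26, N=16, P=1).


Formula: V(G) = E - N + 2P
V(G) = 26 - 16 + 2*1
V(G) = 10 + 2
V(G) = 12

12


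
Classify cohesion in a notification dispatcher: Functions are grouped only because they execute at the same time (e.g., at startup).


Reasoning: Related by timing only
Type: Temporal cohesion

Temporal cohesion


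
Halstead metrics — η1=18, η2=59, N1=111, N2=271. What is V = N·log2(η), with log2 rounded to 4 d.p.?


Formula: V = N * log2(η), where N = N1 + N2 and η = η1 + η2
η = 18 + 59 = 77
N = 111 + 271 = 382
log2(77) ≈ 6.2668
V = 382 * 6.2668 = 2393.92

2393.92


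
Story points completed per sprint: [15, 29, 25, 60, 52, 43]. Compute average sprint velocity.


Formula: Avg velocity = Total points / Number of sprints
Points: [15, 29, 25, 60, 52, 43]
Sum = 15 + 29 + 25 + 60 + 52 + 43 = 224
Avg velocity = 224 / 6 = 37.33 points/sprint

37.33 points/sprint


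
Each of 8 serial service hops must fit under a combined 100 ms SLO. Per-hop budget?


Formula: per_stage = total_budget / stages
per_stage = 100 / 8
per_stage = 12.5 ms

12.5 ms


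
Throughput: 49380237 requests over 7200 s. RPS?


Formula: throughput = requests / seconds
throughput = 49380237 / 7200
throughput = 6858.37 requests/second

6858.37 requests/second


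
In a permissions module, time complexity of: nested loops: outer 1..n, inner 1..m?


Reasoning: product of independent bounds
Complexity: O(n*m)

O(n*m)


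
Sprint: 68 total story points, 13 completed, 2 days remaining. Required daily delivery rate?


Formula: Required rate = Remaining points / Days left
Remaining = 68 - 13 = 55 points
Required rate = 55 / 2 = 27.5 points/day

27.5 points/day


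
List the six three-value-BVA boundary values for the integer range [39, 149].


Range: [39, 149]
Boundaries: just below min, min, min+1, max-1, max, just above max
Values: [38, 39, 40, 148, 149, 150]

[38, 39, 40, 148, 149, 150]


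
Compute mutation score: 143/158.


Mutation score = killed / total * 100
Mutation score = 143 / 158 * 100
Mutation score = 90.51%

90.51%


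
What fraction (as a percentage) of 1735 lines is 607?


Coverage = covered / total * 100
Coverage = 607 / 1735 * 100
Coverage = 34.99%

34.99%


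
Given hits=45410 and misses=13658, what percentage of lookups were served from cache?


Formula: hit rate = hits / (hits + misses) * 100
hit rate = 45410 / (45410 + 13658) * 100
hit rate = 45410 / 59068 * 100
hit rate = 76.88%

76.88%


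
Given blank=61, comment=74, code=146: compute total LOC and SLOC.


Total LOC = blank + comment + code
Total LOC = 61 + 74 + 146 = 281
SLOC (source only) = code = 146

Total LOC: 281, SLOC: 146


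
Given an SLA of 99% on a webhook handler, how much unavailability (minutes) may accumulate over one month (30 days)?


Formula: allowed downtime = period * (100 - SLA) / 100
Period (month (30 days)) = 43200 minutes
Unavailability fraction = (100 - 99.0) / 100
Allowed downtime = 43200 * (100 - 99.0) / 100
Allowed downtime = 432.0 minutes

432.0 minutes


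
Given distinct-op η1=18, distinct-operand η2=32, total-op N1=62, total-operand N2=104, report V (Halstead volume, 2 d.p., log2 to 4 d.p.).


Formula: V = N * log2(η), where N = N1 + N2 and η = η1 + η2
η = 18 + 32 = 50
N = 62 + 104 = 166
log2(50) ≈ 5.6439
V = 166 * 5.6439 = 936.89

936.89


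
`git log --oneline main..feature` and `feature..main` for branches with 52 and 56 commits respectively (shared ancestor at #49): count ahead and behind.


Common ancestor: commit #49
feature commits after divergence: 52 - 49 = 3
main commits after divergence: 56 - 49 = 7
feature is 3 commits ahead of main
main is 7 commits ahead of feature

feature ahead: 3, main ahead: 7


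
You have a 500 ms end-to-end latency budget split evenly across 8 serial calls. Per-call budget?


Formula: per_stage = total_budget / stages
per_stage = 500 / 8
per_stage = 62.5 ms

62.5 ms


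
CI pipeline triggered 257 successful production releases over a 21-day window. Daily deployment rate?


Formula: deployments per day = releases / days
= 257 / 21
= 12.238 deploys/day
(equivalently, 85.67 deploys/week)

12.238 deploys/day


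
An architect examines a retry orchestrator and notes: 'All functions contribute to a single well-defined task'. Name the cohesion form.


Reasoning: Best: single purpose
Type: Functional cohesion

Functional cohesion


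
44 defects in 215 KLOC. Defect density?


Defect density = defects / KLOC
Defect density = 44 / 215
Defect density = 0.205 defects/KLOC

0.205 defects/KLOC


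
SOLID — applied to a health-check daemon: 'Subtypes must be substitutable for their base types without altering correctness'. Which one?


This describes the Liskov Substitution Principle (LSP)

Liskov Substitution Principle (LSP)


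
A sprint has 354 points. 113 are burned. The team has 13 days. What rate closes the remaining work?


Formula: Required rate = Remaining points / Days left
Remaining = 354 - 113 = 241 points
Required rate = 241 / 13 = 18.54 points/day

18.54 points/day


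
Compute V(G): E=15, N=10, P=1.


Formula: V(G) = E - N + 2P
V(G) = 15 - 10 + 2*1
V(G) = 5 + 2
V(G) = 7

7


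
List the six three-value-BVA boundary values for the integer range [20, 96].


Range: [20, 96]
Boundaries: just below min, min, min+1, max-1, max, just above max
Values: [19, 20, 21, 95, 96, 97]

[19, 20, 21, 95, 96, 97]


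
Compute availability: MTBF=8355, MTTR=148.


Availability = MTBF / (MTBF + MTTR)
Availability = 8355 / (8355 + 148)
Availability = 8355 / 8503
Availability = 98.2594%

98.2594%


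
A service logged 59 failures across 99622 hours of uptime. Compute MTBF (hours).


Formula: MTBF = Total operating time / Number of failures
MTBF = 99622 / 59
MTBF = 1688.51 hours

1688.51 hours


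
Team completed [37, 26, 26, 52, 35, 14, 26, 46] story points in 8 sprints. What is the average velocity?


Formula: Avg velocity = Total points / Number of sprints
Points: [37, 26, 26, 52, 35, 14, 26, 46]
Sum = 37 + 26 + 26 + 52 + 35 + 14 + 26 + 46 = 262
Avg velocity = 262 / 8 = 32.75 points/sprint

32.75 points/sprint


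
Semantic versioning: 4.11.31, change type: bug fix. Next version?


Current: 4.11.31
Change category: 'bug fix' → patch bump
SemVer rule: patch bump → increment PATCH (MAJOR and MINOR unchanged)
New: 4.11.32

4.11.32


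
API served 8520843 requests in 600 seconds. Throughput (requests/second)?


Formula: throughput = requests / seconds
throughput = 8520843 / 600
throughput = 14201.41 requests/second

14201.41 requests/second


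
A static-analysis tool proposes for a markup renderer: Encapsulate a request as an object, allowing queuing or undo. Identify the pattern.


This matches the Command pattern

Command


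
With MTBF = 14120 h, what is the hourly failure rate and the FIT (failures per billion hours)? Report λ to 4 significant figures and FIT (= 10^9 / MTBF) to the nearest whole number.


Formula: λ = 1 / MTBF; FIT = λ × 1e9 = 1e9 / MTBF
λ = 1 / 14120 ≈ 7.082e-05 failures/hour
FIT = 1e9 / 14120 ≈ 70822 failures per 1e9 hours (nearest whole number)

λ = 7.082e-05 /h, FIT = 70822


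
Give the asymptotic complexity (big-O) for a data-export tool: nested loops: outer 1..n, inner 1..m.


Reasoning: product of independent bounds
Complexity: O(n*m)

O(n*m)


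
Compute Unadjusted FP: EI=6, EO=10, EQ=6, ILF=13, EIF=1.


UFP = EI*4 + EO*5 + EQ*4 + ILF*10 + EIF*7
UFP = 6*4 + 10*5 + 6*4 + 13*10 + 1*7
UFP = 24 + 50 + 24 + 130 + 7
UFP = 235

235


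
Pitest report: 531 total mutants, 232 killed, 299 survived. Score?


Mutation score = killed / total * 100
Mutation score = 232 / 531 * 100
Mutation score = 43.69%

43.69%


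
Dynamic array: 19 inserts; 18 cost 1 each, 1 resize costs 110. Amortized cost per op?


Formula: Amortized cost = Total cost / Operations
Total cost = (18 * 1) + (1 * 110)
Total cost = 18 + 110 = 128
Amortized = 128 / 19 = 6.7368

6.7368


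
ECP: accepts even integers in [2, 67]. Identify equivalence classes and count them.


Constraint: even integers in [2, 67]
Class 1: x < 2 — out-of-range invalid
Class 2: x in [2,67] but odd — wrong type invalid
Class 3: x in [2,67] and even — valid
Class 4: x > 67 — out-of-range invalid
Total equivalence classes: 4

4 equivalence classes


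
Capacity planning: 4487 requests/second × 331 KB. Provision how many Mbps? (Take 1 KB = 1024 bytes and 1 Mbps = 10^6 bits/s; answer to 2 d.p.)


Formula: Mbps = payload_bytes * RPS * 8 / 1e6
Payload per request = 331 KB = 331 * 1024 = 338944 bytes
Total bytes/sec = 338944 * 4487 = 1520841728
Total bits/sec = 1520841728 * 8 = 12166733824
Mbps = 12166733824 / 1e6 = 12166.73

12166.73 Mbps


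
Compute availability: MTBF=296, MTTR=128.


Availability = MTBF / (MTBF + MTTR)
Availability = 296 / (296 + 128)
Availability = 296 / 424
Availability = 69.8113%

69.8113%


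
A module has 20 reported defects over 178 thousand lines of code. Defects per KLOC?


Defect density = defects / KLOC
Defect density = 20 / 178
Defect density = 0.112 defects/KLOC

0.112 defects/KLOC


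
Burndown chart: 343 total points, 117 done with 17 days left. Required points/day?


Formula: Required rate = Remaining points / Days left
Remaining = 343 - 117 = 226 points
Required rate = 226 / 17 = 13.29 points/day

13.29 points/day


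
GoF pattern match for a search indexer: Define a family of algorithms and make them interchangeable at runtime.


This matches the Strategy pattern

Strategy


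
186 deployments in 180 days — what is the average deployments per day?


Formula: deployments per day = releases / days
= 186 / 180
= 1.033 deploys/day
(equivalently, 7.23 deploys/week)

1.033 deploys/day


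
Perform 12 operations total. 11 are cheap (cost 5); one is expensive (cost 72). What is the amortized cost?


Formula: Amortized cost = Total cost / Operations
Total cost = (11 * 5) + (1 * 72)
Total cost = 55 + 72 = 127
Amortized = 127 / 12 = 10.5833

10.5833


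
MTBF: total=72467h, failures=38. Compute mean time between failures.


Formula: MTBF = Total operating time / Number of failures
MTBF = 72467 / 38
MTBF = 1907.03 hours

1907.03 hours


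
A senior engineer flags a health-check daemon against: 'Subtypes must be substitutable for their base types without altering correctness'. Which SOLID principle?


This describes the Liskov Substitution Principle (LSP)

Liskov Substitution Principle (LSP)


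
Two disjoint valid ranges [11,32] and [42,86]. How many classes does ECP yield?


Valid ranges: [11,32] and [42,86]
Class 1: x < 11 — invalid
Class 2: 11 ≤ x ≤ 32 — valid
Class 3: 32 < x < 42 — invalid (gap between ranges)
Class 4: 42 ≤ x ≤ 86 — valid
Class 5: x > 86 — invalid
Total equivalence classes: 5

5 equivalence classes


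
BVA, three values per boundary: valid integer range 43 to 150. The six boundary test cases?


Range: [43, 150]
Boundaries: just below min, min, min+1, max-1, max, just above max
Values: [42, 43, 44, 149, 150, 151]

[42, 43, 44, 149, 150, 151]


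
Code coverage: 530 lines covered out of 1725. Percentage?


Coverage = covered / total * 100
Coverage = 530 / 1725 * 100
Coverage = 30.72%

30.72%


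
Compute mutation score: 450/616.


Mutation score = killed / total * 100
Mutation score = 450 / 616 * 100
Mutation score = 73.05%

73.05%


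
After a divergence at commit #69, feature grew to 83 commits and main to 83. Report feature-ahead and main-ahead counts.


Common ancestor: commit #69
feature commits after divergence: 83 - 69 = 14
main commits after divergence: 83 - 69 = 14
feature is 14 commits ahead of main
main is 14 commits ahead of feature

feature ahead: 14, main ahead: 14


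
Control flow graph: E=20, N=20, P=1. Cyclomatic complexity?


Formula: V(G) = E - N + 2P
V(G) = 20 - 20 + 2*1
V(G) = 0 + 2
V(G) = 2

2


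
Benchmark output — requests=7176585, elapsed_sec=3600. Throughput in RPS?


Formula: throughput = requests / seconds
throughput = 7176585 / 3600
throughput = 1993.5 requests/second

1993.5 requests/second


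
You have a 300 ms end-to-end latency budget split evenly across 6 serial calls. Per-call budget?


Formula: per_stage = total_budget / stages
per_stage = 300 / 6
per_stage = 50.0 ms

50.0 ms


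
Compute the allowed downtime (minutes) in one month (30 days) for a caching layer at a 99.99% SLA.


Formula: allowed downtime = period * (100 - SLA) / 100
Period (month (30 days)) = 43200 minutes
Unavailability fraction = (100 - 99.99) / 100
Allowed downtime = 43200 * (100 - 99.99) / 100
Allowed downtime = 4.32 minutes

4.32 minutes


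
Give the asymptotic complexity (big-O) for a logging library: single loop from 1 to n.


Reasoning: one pass through n items
Complexity: O(n)

O(n)


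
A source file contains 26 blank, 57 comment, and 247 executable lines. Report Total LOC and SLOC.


Total LOC = blank + comment + code
Total LOC = 26 + 57 + 247 = 330
SLOC (source only) = code = 247

Total LOC: 330, SLOC: 247


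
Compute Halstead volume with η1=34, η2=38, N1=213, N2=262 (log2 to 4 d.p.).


Formula: V = N * log2(η), where N = N1 + N2 and η = η1 + η2
η = 34 + 38 = 72
N = 213 + 262 = 475
log2(72) ≈ 6.1699
V = 475 * 6.1699 = 2930.70

2930.70


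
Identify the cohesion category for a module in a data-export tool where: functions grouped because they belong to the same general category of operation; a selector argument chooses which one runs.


Reasoning: Grouped by category of activity, not by data or sequence
Type: Logical cohesion

Logical cohesion


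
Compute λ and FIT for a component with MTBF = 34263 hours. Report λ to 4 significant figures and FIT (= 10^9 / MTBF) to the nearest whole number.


Formula: λ = 1 / MTBF; FIT = λ × 1e9 = 1e9 / MTBF
λ = 1 / 34263 ≈ 2.919e-05 failures/hour
FIT = 1e9 / 34263 ≈ 29186 failures per 1e9 hours (nearest whole number)

λ = 2.919e-05 /h, FIT = 29186


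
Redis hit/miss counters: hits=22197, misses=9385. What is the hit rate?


Formula: hit rate = hits / (hits + misses) * 100
hit rate = 22197 / (22197 + 9385) * 100
hit rate = 22197 / 31582 * 100
hit rate = 70.28%

70.28%


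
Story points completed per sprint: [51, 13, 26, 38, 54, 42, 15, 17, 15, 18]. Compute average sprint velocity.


Formula: Avg velocity = Total points / Number of sprints
Points: [51, 13, 26, 38, 54, 42, 15, 17, 15, 18]
Sum = 51 + 13 + 26 + 38 + 54 + 42 + 15 + 17 + 15 + 18 = 289
Avg velocity = 289 / 10 = 28.9 points/sprint

28.9 points/sprint


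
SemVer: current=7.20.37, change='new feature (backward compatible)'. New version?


Current: 7.20.37
Change category: 'new feature (backward compatible)' → minor bump
SemVer rule: minor bump → increment MINOR, reset PATCH to 0 (MAJOR unchanged)
New: 7.21.0

7.21.0


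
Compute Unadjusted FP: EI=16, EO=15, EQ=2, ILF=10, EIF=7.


UFP = EI*4 + EO*5 + EQ*4 + ILF*10 + EIF*7
UFP = 16*4 + 15*5 + 2*4 + 10*10 + 7*7
UFP = 64 + 75 + 8 + 100 + 49
UFP = 296

296


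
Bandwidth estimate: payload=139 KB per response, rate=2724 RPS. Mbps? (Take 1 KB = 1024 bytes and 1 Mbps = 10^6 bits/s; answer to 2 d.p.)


Formula: Mbps = payload_bytes * RPS * 8 / 1e6
Payload per request = 139 KB = 139 * 1024 = 142336 bytes
Total bytes/sec = 142336 * 2724 = 387723264
Total bits/sec = 387723264 * 8 = 3101786112
Mbps = 3101786112 / 1e6 = 3101.79

3101.79 Mbps


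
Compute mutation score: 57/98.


Mutation score = killed / total * 100
Mutation score = 57 / 98 * 100
Mutation score = 58.16%

58.16%


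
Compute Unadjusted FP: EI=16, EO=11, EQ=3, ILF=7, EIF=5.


UFP = EI*4 + EO*5 + EQ*4 + ILF*10 + EIF*7
UFP = 16*4 + 11*5 + 3*4 + 7*10 + 5*7
UFP = 64 + 55 + 12 + 70 + 35
UFP = 236

236


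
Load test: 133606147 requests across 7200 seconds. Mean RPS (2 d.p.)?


Formula: throughput = requests / seconds
throughput = 133606147 / 7200
throughput = 18556.41 requests/second

18556.41 requests/second


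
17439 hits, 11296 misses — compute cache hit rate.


Formula: hit rate = hits / (hits + misses) * 100
hit rate = 17439 / (17439 + 11296) * 100
hit rate = 17439 / 28735 * 100
hit rate = 60.69%

60.69%


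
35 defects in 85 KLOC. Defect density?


Defect density = defects / KLOC
Defect density = 35 / 85
Defect density = 0.412 defects/KLOC

0.412 defects/KLOC


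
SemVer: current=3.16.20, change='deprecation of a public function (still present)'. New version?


Current: 3.16.20
Change category: 'deprecation of a public function (still present)' → minor bump
SemVer rule: minor bump → increment MINOR, reset PATCH to 0 (MAJOR unchanged)
New: 3.17.0

3.17.0


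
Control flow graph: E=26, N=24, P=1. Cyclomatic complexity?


Formula: V(G) = E - N + 2P
V(G) = 26 - 24 + 2*1
V(G) = 2 + 2
V(G) = 4

4


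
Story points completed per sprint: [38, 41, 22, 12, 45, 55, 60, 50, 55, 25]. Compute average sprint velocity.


Formula: Avg velocity = Total points / Number of sprints
Points: [38, 41, 22, 12, 45, 55, 60, 50, 55, 25]
Sum = 38 + 41 + 22 + 12 + 45 + 55 + 60 + 50 + 55 + 25 = 403
Avg velocity = 403 / 10 = 40.3 points/sprint

40.3 points/sprint


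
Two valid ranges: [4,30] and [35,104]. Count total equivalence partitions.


Valid ranges: [4,30] and [35,104]
Class 1: x < 4 — invalid
Class 2: 4 ≤ x ≤ 30 — valid
Class 3: 30 < x < 35 — invalid (gap between ranges)
Class 4: 35 ≤ x ≤ 104 — valid
Class 5: x > 104 — invalid
Total equivalence classes: 5

5 equivalence classes


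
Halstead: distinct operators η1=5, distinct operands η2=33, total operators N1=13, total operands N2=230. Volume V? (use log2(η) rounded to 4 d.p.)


Formula: V = N * log2(η), where N = N1 + N2 and η = η1 + η2
η = 5 + 33 = 38
N = 13 + 230 = 243
log2(38) ≈ 5.2479
V = 243 * 5.2479 = 1275.24

1275.24


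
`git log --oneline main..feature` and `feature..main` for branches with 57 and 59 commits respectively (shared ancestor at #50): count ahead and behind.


Common ancestor: commit #50
feature commits after divergence: 57 - 50 = 7
main commits after divergence: 59 - 50 = 9
feature is 7 commits ahead of main
main is 9 commits ahead of feature

feature ahead: 7, main ahead: 9


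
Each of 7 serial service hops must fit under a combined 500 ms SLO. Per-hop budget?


Formula: per_stage = total_budget / stages
per_stage = 500 / 7
per_stage = 71.43 ms

71.43 ms


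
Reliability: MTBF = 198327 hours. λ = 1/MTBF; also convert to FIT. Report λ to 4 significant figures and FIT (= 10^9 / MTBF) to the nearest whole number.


Formula: λ = 1 / MTBF; FIT = λ × 1e9 = 1e9 / MTBF
λ = 1 / 198327 ≈ 5.042e-06 failures/hour
FIT = 1e9 / 198327 ≈ 5042 failures per 1e9 hours (nearest whole number)

λ = 5.042e-06 /h, FIT = 5042


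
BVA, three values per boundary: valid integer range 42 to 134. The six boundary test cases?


Range: [42, 134]
Boundaries: just below min, min, min+1, max-1, max, just above max
Values: [41, 42, 43, 133, 134, 135]

[41, 42, 43, 133, 134, 135]


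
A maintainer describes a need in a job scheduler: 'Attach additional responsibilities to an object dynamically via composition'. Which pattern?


This matches the Decorator pattern

Decorator


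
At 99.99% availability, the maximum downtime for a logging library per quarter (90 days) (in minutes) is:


Formula: allowed downtime = period * (100 - SLA) / 100
Period (quarter (90 days)) = 129600 minutes
Unavailability fraction = (100 - 99.99) / 100
Allowed downtime = 129600 * (100 - 99.99) / 100
Allowed downtime = 12.96 minutes

12.96 minutes


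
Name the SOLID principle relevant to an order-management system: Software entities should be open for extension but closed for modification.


This describes the Open/Closed Principle (OCP)

Open/Closed Principle (OCP)


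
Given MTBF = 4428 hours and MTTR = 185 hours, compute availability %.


Availability = MTBF / (MTBF + MTTR)
Availability = 4428 / (4428 + 185)
Availability = 4428 / 4613
Availability = 95.9896%

95.9896%


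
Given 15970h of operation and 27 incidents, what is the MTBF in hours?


Formula: MTBF = Total operating time / Number of failures
MTBF = 15970 / 27
MTBF = 591.48 hours

591.48 hours


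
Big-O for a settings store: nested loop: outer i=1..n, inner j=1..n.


Reasoning: n iterations times n iterations
Complexity: O(n^2)

O(n^2)


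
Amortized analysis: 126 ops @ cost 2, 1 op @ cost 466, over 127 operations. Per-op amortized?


Formula: Amortized cost = Total cost / Operations
Total cost = (126 * 2) + (1 * 466)
Total cost = 252 + 466 = 718
Amortized = 718 / 127 = 5.6535

5.6535


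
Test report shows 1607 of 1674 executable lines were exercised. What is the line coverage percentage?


Coverage = covered / total * 100
Coverage = 1607 / 1674 * 100
Coverage = 96.0%

96.0%


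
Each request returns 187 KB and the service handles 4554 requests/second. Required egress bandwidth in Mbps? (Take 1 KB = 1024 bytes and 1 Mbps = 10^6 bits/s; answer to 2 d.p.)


Formula: Mbps = payload_bytes * RPS * 8 / 1e6
Payload per request = 187 KB = 187 * 1024 = 191488 bytes
Total bytes/sec = 191488 * 4554 = 872036352
Total bits/sec = 872036352 * 8 = 6976290816
Mbps = 6976290816 / 1e6 = 6976.29

6976.29 Mbps
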